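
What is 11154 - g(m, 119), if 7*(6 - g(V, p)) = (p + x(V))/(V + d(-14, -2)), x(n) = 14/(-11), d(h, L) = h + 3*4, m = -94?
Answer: 11772103/1056 ≈ 11148.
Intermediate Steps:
d(h, L) = 12 + h (d(h, L) = h + 12 = 12 + h)
x(n) = -14/11 (x(n) = 14*(-1/11) = -14/11)
g(V, p) = 6 - (-14/11 + p)/(7*(-2 + V)) (g(V, p) = 6 - (p - 14/11)/(7*(V + (12 - 14))) = 6 - (-14/11 + p)/(7*(V - 2)) = 6 - (-14/11 + p)/(7*(-2 + V)))
11154 - g(m, 119) = 11154 - (-910 - 11*119 + 462*(-94))/(77*(-2 - 94)) = 11154 - (-910 - 1309 - 43428)/(77*(-96)) = 11154 - (-1)*(-45647)/(77*96) = 11154 - 1*6521/1056 = 11154 - 6521/1056 = 11772103/1056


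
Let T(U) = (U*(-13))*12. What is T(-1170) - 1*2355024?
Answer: -2172504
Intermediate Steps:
T(U) = -156*U (T(U) = -13*U*12 = -156*U)
T(-1170) - 1*2355024 = -156*(-1170) - 1*2355024 = 182520 - 2355024 = -2172504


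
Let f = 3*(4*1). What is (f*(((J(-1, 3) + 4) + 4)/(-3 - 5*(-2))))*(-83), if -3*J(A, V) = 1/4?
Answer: -7885/7 ≈ -1126.4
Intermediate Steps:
J(A, V) = -1/12 (J(A, V) = -⅓/4 = -⅓*¼ = -1/12)
f = 12 (f = 3*4 = 12)
(f*(((J(-1, 3) + 4) + 4)/(-3 - 5*(-2))))*(-83) = (12*(((-1/12 + 4) + 4)/(-3 - 5*(-2))))*(-83) = (12*((47/12 + 4)/(-3 + 10)))*(-83) = (12*((95/12)/7))*(-83) = (12*((95/12)*(⅐)))*(-83) = (12*(95/84))*(-83) = (95/7)*(-83) = -7885/7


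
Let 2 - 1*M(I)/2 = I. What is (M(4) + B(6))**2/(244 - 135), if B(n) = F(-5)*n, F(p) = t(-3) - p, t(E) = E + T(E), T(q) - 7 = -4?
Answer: 676/109 ≈ 6.2018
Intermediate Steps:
T(q) = 3 (T(q) = 7 - 4 = 3)
M(I) = 4 - 2*I
t(E) = 3 + E (t(E) = E + 3 = 3 + E)
F(p) = -p (F(p) = (3 - 3) - p = 0 - p = -p)
B(n) = 5*n (B(n) = (-1*(-5))*n = 5*n)
(M(4) + B(6))**2/(244 - 135) = ((4 - 2*4) + 5*6)**2/(244 - 135) = ((4 - 8) + 30)**2/109 = (-4 + 30)**2*(1/109) = 26**2*(1/109) = 676*(1/109) = 676/109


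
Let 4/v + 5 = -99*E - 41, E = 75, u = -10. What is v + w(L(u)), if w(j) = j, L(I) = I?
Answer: -74714/7471 ≈ -10.001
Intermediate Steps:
v = -4/7471 (v = 4/(-5 + (-99*75 - 41)) = 4/(-5 + (-7425 - 41)) = 4/(-5 - 7466) = 4/(-7471) = 4*(-1/7471) = -4/7471 ≈ -0.00053540)
v + w(L(u)) = -4/7471 - 10 = -74714/7471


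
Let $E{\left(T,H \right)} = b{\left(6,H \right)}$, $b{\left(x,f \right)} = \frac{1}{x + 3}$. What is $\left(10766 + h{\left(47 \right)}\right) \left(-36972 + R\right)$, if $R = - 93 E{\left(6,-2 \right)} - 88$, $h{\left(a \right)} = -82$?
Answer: $- \frac{1188178324}{3} \approx -3.9606 \cdot 10^{8}$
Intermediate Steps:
$b{\left(x,f \right)} = \frac{1}{3 + x}$
$E{\left(T,H \right)} = \frac{1}{9}$ ($E{\left(T,H \right)} = \frac{1}{3 + 6} = \frac{1}{9}$)
$R = - \frac{295}{3}$ ($R = \left(-93\right) \frac{1}{9} - 88 = - \frac{31}{3} - 88 = - \frac{295}{3} \approx -98.333$)
$\left(10766 + h{\left(47 \right)}\right) \left(-36972 + R\right) = \left(10766 - 82\right) \left(-36972 - \frac{295}{3}\right) = 10684 \left(- \frac{111211}{3}\right) = - \frac{1188178324}{3}$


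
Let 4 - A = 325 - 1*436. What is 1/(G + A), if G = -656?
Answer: -1/541 ≈ -0.0018484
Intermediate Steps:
A = 115 (A = 4 - (325 - 1*436) = 4 - (325 - 436) = 4 - 1*(-111) = 4 + 111 = 115)
1/(G + A) = 1/(-656 + 115) = 1/(-541) = -1/541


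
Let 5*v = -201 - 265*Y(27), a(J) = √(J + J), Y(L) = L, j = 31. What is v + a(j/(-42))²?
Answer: -154631/105 ≈ -1472.7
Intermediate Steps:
a(J) = √2*√J (a(J) = √(2*J) = √2*√J)
v = -7356/5 (v = (-201 - 265*27)/5 = (-201 - 7155)/5 = (⅕)*(-7356) = -7356/5 ≈ -1471.2)
v + a(j/(-42))² = -7356/5 + (√2*√(31/(-42)))² = -7356/5 + (√2*√(31*(-1/42)))² = -7356/5 + (√2*√(-31/42))² = -7356/5 + (√2*(I*√1302/42))² = -7356/5 + (I*√651/21)² = -7356/5 - 31/21 = -154631/105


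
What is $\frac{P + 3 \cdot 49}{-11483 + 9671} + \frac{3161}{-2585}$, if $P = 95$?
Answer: $- \frac{3176651}{2342010} \approx -1.3564$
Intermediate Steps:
$\frac{P + 3 \cdot 49}{-11483 + 9671} + \frac{3161}{-2585} = \frac{95 + 3 \cdot 49}{-11483 + 9671} + \frac{3161}{-2585} = \frac{95 + 147}{-1812} + 3161 \left(- \frac{1}{2585}\right) = 242 \left(- \frac{1}{1812}\right) - \frac{3161}{2585} = - \frac{121}{906} - \frac{3161}{2585} = - \frac{3176651}{2342010}$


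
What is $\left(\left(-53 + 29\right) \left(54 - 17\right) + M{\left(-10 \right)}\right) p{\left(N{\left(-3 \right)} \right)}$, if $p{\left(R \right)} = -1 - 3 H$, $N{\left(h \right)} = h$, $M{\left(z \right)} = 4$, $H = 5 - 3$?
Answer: $6188$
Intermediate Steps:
$H = 2$ ($H = 5 - 3 = 2$)
$p{\left(R \right)} = -7$ ($p{\left(R \right)} = -1 - 6 = -7$)
$\left(\left(-53 + 29\right) \left(54 - 17\right) + M{\left(-10 \right)}\right) p{\left(N{\left(-3 \right)} \right)} = \left(\left(-53 + 29\right) \left(54 - 17\right) + 4\right) \left(-7\right) = \left(\left(-24\right) 37 + 4\right) \left(-7\right) = \left(-888 + 4\right) \left(-7\right) = \left(-884\right) \left(-7\right) = 6188$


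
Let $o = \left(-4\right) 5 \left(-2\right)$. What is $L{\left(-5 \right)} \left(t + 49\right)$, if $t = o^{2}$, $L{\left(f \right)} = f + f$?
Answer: $-16490$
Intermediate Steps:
$L{\left(f \right)} = 2 f$
$o = 40$ ($o = \left(-20\right) \left(-2\right) = 40$)
$t = 1600$ ($t = 40^{2} = 1600$)
$L{\left(-5 \right)} \left(t + 49\right) = 2 \left(-5\right) \left(1600 + 49\right) = \left(-10\right) 1649 = -16490$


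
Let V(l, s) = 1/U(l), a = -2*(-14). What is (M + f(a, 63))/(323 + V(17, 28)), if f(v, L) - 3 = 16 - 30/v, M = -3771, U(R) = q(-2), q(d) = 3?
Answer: -157629/13580 ≈ -11.607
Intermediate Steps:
U(R) = 3
a = 28
f(v, L) = 19 - 30/v (f(v, L) = 3 + (16 - 30/v) = 19 - 30/v)
V(l, s) = ⅓ (V(l, s) = 1/3 = ⅓)
(M + f(a, 63))/(323 + V(17, 28)) = (-3771 + (19 - 30/28))/(323 + ⅓) = (-3771 + (19 - 30*1/28))/(970/3) = (-3771 + (19 - 15/14))*(3/970) = (-3771 + 251/14)*(3/970) = -52543/14*3/970 = -157629/13580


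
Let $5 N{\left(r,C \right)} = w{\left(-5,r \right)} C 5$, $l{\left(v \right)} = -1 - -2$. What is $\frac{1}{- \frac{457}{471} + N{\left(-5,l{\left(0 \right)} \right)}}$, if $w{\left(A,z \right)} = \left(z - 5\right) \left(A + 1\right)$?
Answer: $\frac{471}{18383} \approx 0.025622$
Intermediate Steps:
$l{\left(v \right)} = 1$ ($l{\left(v \right)} = -1 + 2 = 1$)
$w{\left(A,z \right)} = \left(1 + A\right) \left(-5 + z\right)$ ($w{\left(A,z \right)} = \left(-5 + z\right) \left(1 + A\right) = \left(1 + A\right) \left(-5 + z\right)$)
$N{\left(r,C \right)} = C \left(20 - 4 r\right)$ ($N{\left(r,C \right)} = \frac{\left(-5 + r - -25 - 5 r\right) C 5}{5} = \frac{\left(-5 + r + 25 - 5 r\right) C 5}{5} = \frac{\left(20 - 4 r\right) C 5}{5} = \frac{C \left(20 - 4 r\right) 5}{5} = \frac{5 C \left(20 - 4 r\right)}{5} = C \left(20 - 4 r\right)$)
$\frac{1}{- \frac{457}{471} + N{\left(-5,l{\left(0 \right)} \right)}} = \frac{1}{- \frac{457}{471} + 4 \cdot 1 \left(5 - -5\right)} = \frac{1}{\left(-457\right) \frac{1}{471} + 4 \cdot 1 \left(5 + 5\right)} = \frac{1}{- \frac{457}{471} + 4 \cdot 1 \cdot 10} = \frac{1}{- \frac{457}{471} + 40} = \frac{1}{\frac{18383}{471}} = \frac{471}{18383}$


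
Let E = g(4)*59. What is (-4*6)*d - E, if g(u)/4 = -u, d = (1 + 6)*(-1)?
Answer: 1112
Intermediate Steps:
d = -7 (d = 7*(-1) = -7)
g(u) = -4*u (g(u) = 4*(-u) = -4*u)
E = -944 (E = -4*4*59 = -16*59 = -944)
(-4*6)*d - E = -4*6*(-7) - 1*(-944) = -24*(-7) + 944 = 168 + 944 = 1112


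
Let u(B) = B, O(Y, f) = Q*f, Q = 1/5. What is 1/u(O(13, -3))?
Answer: -5/3 ≈ -1.6667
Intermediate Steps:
Q = ⅕ ≈ 0.20000
O(Y, f) = f/5
1/u(O(13, -3)) = 1/((⅕)*(-3)) = 1/(-⅗) = -5/3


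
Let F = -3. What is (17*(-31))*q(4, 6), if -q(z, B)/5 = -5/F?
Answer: 13175/3 ≈ 4391.7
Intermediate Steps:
q(z, B) = -25/3 (q(z, B) = -(-25)/(-3) = -(-25)*(-1)/3 = -5*5/3 = -25/3)
(17*(-31))*q(4, 6) = (17*(-31))*(-25/3) = -527*(-25/3) = 13175/3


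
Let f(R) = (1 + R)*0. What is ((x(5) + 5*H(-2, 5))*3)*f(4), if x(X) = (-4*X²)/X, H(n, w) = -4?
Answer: 0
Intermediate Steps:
f(R) = 0
x(X) = -4*X
((x(5) + 5*H(-2, 5))*3)*f(4) = ((-4*5 + 5*(-4))*3)*0 = ((-20 - 20)*3)*0 = -40*3*0 = -120*0 = 0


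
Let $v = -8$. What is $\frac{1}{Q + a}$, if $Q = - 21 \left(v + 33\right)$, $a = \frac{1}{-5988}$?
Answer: $- \frac{5988}{3143701} \approx -0.0019048$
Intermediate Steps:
$a = - \frac{1}{5988} \approx -0.000167$
$Q = -525$ ($Q = - 21 \left(-8 + 33\right) = \left(-21\right) 25 = -525$)
$\frac{1}{Q + a} = \frac{1}{-525 - \frac{1}{5988}} = \frac{1}{- \frac{3143701}{5988}} = - \frac{5988}{3143701}$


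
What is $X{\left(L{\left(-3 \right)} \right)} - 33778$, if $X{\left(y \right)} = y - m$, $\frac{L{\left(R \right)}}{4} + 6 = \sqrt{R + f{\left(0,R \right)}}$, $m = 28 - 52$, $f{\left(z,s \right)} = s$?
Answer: $-33778 + 4 i \sqrt{6} \approx -33778.0 + 9.798 i$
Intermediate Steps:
$m = -24$
$L{\left(R \right)} = -24 + 4 \sqrt{2} \sqrt{R}$ ($L{\left(R \right)} = -24 + 4 \sqrt{R + R} = -24 + 4 \sqrt{2 R} = -24 + 4 \sqrt{2} \sqrt{R}$)
$X{\left(y \right)} = 24 + y$ ($X{\left(y \right)} = y - -24 = y + 24 = 24 + y$)
$X{\left(L{\left(-3 \right)} \right)} - 33778 = \left(24 - \left(24 - 4 \sqrt{2} \sqrt{-3}\right)\right) - 33778 = \left(24 - \left(24 - 4 \sqrt{2} i \sqrt{3}\right)\right) - 33778 = \left(24 - \left(24 - 4 i \sqrt{6}\right)\right) - 33778 = 4 i \sqrt{6} - 33778 = -33778 + 4 i \sqrt{6}$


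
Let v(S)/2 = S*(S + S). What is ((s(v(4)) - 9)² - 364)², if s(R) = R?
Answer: 7080921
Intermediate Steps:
v(S) = 4*S² (v(S) = 2*(S*(S + S)) = 2*(S*(2*S)) = 2*(2*S²) = 4*S²)
((s(v(4)) - 9)² - 364)² = ((4*4² - 9)² - 364)² = ((4*16 - 9)² - 364)² = ((64 - 9)² - 364)² = (55² - 364)² = (3025 - 364)² = 2661² = 7080921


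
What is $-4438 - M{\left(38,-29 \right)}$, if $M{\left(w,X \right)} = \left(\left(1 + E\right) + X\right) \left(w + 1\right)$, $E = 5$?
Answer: $-3541$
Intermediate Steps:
$M{\left(w,X \right)} = \left(1 + w\right) \left(6 + X\right)$ ($M{\left(w,X \right)} = \left(\left(1 + 5\right) + X\right) \left(w + 1\right) = \left(6 + X\right) \left(1 + w\right) = \left(1 + w\right) \left(6 + X\right)$)
$-4438 - M{\left(38,-29 \right)} = -4438 - \left(6 - 29 + 6 \cdot 38 - 1102\right) = -4438 - \left(6 - 29 + 228 - 1102\right) = -4438 - -897 = -4438 + 897 = -3541$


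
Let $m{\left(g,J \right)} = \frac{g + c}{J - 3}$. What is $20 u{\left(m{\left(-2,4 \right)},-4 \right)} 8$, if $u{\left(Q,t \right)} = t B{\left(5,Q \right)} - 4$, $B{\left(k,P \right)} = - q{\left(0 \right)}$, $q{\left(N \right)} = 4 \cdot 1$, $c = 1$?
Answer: $1920$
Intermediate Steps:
$q{\left(N \right)} = 4$
$m{\left(g,J \right)} = \frac{1 + g}{-3 + J}$ ($m{\left(g,J \right)} = \frac{g + 1}{J - 3} = \frac{1 + g}{-3 + J}$)
$B{\left(k,P \right)} = -4$ ($B{\left(k,P \right)} = \left(-1\right) 4 = -4$)
$u{\left(Q,t \right)} = -4 - 4 t$ ($u{\left(Q,t \right)} = t \left(-4\right) - 4 = - 4 t - 4 = -4 - 4 t$)
$20 u{\left(m{\left(-2,4 \right)},-4 \right)} 8 = 20 \left(-4 - -16\right) 8 = 20 \left(-4 + 16\right) 8 = 20 \cdot 12 \cdot 8 = 240 \cdot 8 = 1920$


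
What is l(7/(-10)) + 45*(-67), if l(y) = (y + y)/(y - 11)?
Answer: -352741/117 ≈ -3014.9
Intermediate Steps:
l(y) = 2*y/(-11 + y) (l(y) = (2*y)/(-11 + y) = 2*y/(-11 + y))
l(7/(-10)) + 45*(-67) = 2*(7/(-10))/(-11 + 7/(-10)) + 45*(-67) = 2*(7*(-1/10))/(-11 + 7*(-1/10)) - 3015 = 2*(-7/10)/(-11 - 7/10) - 3015 = 2*(-7/10)/(-117/10) - 3015 = 2*(-7/10)*(-10/117) - 3015 = 14/117 - 3015 = -352741/117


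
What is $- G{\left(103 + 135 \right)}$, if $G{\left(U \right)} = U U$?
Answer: $-56644$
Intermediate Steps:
$G{\left(U \right)} = U^{2}$
$- G{\left(103 + 135 \right)} = - \left(103 + 135\right)^{2} = - 238^{2} = \left(-1\right) 56644 = -56644$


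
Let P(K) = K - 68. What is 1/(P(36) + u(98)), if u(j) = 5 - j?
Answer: -1/125 ≈ -0.0080000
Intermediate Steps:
P(K) = -68 + K
1/(P(36) + u(98)) = 1/((-68 + 36) + (5 - 1*98)) = 1/(-32 + (5 - 98)) = 1/(-32 - 93) = 1/(-125) = -1/125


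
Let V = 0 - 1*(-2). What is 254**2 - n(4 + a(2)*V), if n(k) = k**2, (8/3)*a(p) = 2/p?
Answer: 1031895/16 ≈ 64493.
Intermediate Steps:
a(p) = 3/(4*p) (a(p) = 3*(2/p)/8 = 3/(4*p))
V = 2 (V = 0 + 2 = 2)
254**2 - n(4 + a(2)*V) = 254**2 - (4 + ((3/4)/2)*2)**2 = 64516 - (4 + ((3/4)*(1/2))*2)**2 = 64516 - (4 + (3/8)*2)**2 = 64516 - (4 + 3/4)**2 = 64516 - (19/4)**2 = 64516 - 1*361/16 = 64516 - 361/16 = 1031895/16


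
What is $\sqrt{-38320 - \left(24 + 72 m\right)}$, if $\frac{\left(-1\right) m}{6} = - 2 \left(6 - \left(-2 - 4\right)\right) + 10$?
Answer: $2 i \sqrt{11098} \approx 210.69 i$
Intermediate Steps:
$m = 84$ ($m = - 6 \left(- 2 \left(6 - \left(-2 - 4\right)\right) + 10\right) = - 6 \left(- 2 \left(6 - -6\right) + 10\right) = - 6 \left(- 2 \left(6 + 6\right) + 10\right) = - 6 \left(\left(-2\right) 12 + 10\right) = - 6 \left(-24 + 10\right) = \left(-6\right) \left(-14\right) = 84$)
$\sqrt{-38320 - \left(24 + 72 m\right)} = \sqrt{-38320 - 6072} = \sqrt{-44392} = 2 i \sqrt{11098}$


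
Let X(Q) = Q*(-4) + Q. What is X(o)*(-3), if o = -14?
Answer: -126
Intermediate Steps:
X(Q) = -3*Q (X(Q) = -4*Q + Q = -3*Q)
X(o)*(-3) = -3*(-14)*(-3) = 42*(-3) = -126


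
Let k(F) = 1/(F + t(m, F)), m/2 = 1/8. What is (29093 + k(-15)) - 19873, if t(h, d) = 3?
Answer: 110639/12 ≈ 9219.9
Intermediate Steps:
m = ¼ (m = 2/8 = 2*(⅛) = ¼ ≈ 0.25000)
k(F) = 1/(3 + F) (k(F) = 1/(F + 3) = 1/(3 + F))
(29093 + k(-15)) - 19873 = (29093 + 1/(3 - 15)) - 19873 = (29093 + 1/(-12)) - 19873 = (29093 - 1/12) - 19873 = 349115/12 - 19873 = 110639/12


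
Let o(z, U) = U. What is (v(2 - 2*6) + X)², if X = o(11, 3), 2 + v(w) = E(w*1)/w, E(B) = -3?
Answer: 169/100 ≈ 1.6900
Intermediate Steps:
v(w) = -2 - 3/w
X = 3
(v(2 - 2*6) + X)² = ((-2 - 3/(2 - 2*6)) + 3)² = ((-2 - 3/(2 - 12)) + 3)² = ((-2 - 3/(-10)) + 3)² = ((-2 - 3*(-⅒)) + 3)² = ((-2 + 3/10) + 3)² = (-17/10 + 3)² = (13/10)² = 169/100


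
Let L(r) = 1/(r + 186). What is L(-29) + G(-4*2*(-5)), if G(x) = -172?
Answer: -27003/157 ≈ -171.99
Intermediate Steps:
L(r) = 1/(186 + r)
L(-29) + G(-4*2*(-5)) = 1/(186 - 29) - 172 = 1/157 - 172 = -27003/157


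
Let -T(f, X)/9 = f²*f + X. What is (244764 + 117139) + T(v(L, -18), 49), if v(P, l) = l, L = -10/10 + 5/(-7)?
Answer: 413950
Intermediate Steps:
L = -12/7 (L = -10*⅒ + 5*(-⅐) = -1 - 5/7 = -12/7 ≈ -1.7143)
T(f, X) = -9*X - 9*f³ (T(f, X) = -9*(f²*f + X) = -9*(f³ + X) = -9*(X + f³) = -9*X - 9*f³)
(244764 + 117139) + T(v(L, -18), 49) = (244764 + 117139) + (-9*49 - 9*(-18)³) = 361903 + (-441 - 9*(-5832)) = 361903 + (-441 + 52488) = 361903 + 52047 = 413950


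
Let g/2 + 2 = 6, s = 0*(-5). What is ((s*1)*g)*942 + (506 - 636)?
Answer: -130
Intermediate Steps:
s = 0
g = 8 (g = -4 + 2*6 = -4 + 12 = 8)
((s*1)*g)*942 + (506 - 636) = ((0*1)*8)*942 + (506 - 636) = (0*8)*942 - 130 = 0*942 - 130 = 0 - 130 = -130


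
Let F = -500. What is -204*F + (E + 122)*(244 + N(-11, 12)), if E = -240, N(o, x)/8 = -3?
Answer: 76040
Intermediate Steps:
N(o, x) = -24 (N(o, x) = 8*(-3) = -24)
-204*F + (E + 122)*(244 + N(-11, 12)) = -204*(-500) + (-240 + 122)*(244 - 24) = 102000 - 118*220 = 102000 - 25960 = 76040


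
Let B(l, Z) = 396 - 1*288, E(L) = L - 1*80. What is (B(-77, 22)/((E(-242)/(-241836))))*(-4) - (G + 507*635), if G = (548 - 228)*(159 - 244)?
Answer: -14241503/23 ≈ -6.1920e+5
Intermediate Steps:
E(L) = -80 + L (E(L) = L - 80 = -80 + L)
B(l, Z) = 108 (B(l, Z) = 396 - 288 = 108)
G = -27200 (G = 320*(-85) = -27200)
(B(-77, 22)/((E(-242)/(-241836))))*(-4) - (G + 507*635) = (108/(((-80 - 242)/(-241836))))*(-4) - (-27200 + 507*635) = (108/((-322*(-1/241836))))*(-4) - (-27200 + 321945) = (108/(23/17274))*(-4) - 1*294745 = (108*(17274/23))*(-4) - 294745 = (1865592/23)*(-4) - 294745 = -7462368/23 - 294745 = -14241503/23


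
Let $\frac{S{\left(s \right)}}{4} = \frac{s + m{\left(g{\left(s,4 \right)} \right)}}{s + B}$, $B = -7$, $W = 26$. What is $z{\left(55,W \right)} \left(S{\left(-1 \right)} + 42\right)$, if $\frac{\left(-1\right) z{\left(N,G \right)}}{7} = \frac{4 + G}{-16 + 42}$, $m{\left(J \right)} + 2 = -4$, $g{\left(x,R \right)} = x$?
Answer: $- \frac{735}{2} \approx -367.5$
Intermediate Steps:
$m{\left(J \right)} = -6$ ($m{\left(J \right)} = -2 - 4 = -6$)
$z{\left(N,G \right)} = - \frac{14}{13} - \frac{7 G}{26}$ ($z{\left(N,G \right)} = - 7 \frac{4 + G}{-16 + 42} = - 7 \frac{4 + G}{26} = - 7 \left(4 + G\right) \frac{1}{26} = - 7 \left(\frac{2}{13} + \frac{G}{26}\right) = - \frac{14}{13} - \frac{7 G}{26}$)
$S{\left(s \right)} = \frac{4 \left(-6 + s\right)}{-7 + s}$ ($S{\left(s \right)} = 4 \frac{s - 6}{s - 7} = 4 \frac{-6 + s}{-7 + s} = \frac{4 \left(-6 + s\right)}{-7 + s}$)
$z{\left(55,W \right)} \left(S{\left(-1 \right)} + 42\right) = \left(- \frac{14}{13} - 7\right) \left(\frac{4 \left(-6 - 1\right)}{-7 - 1} + 42\right) = \left(- \frac{14}{13} - 7\right) \left(4 \frac{1}{-8} \left(-7\right) + 42\right) = - \frac{105 \left(4 \left(- \frac{1}{8}\right) \left(-7\right) + 42\right)}{13} = - \frac{105 \left(\frac{7}{2} + 42\right)}{13} = \left(- \frac{105}{13}\right) \frac{91}{2} = - \frac{735}{2}$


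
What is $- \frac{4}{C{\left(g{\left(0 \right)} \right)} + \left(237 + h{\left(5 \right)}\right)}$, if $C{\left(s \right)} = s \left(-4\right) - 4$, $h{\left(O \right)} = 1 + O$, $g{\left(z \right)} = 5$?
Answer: $- \frac{4}{219} \approx -0.018265$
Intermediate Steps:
$C{\left(s \right)} = -4 - 4 s$ ($C{\left(s \right)} = - 4 s - 4 = -4 - 4 s$)
$- \frac{4}{C{\left(g{\left(0 \right)} \right)} + \left(237 + h{\left(5 \right)}\right)} = - \frac{4}{\left(-4 - 20\right) + \left(237 + \left(1 + 5\right)\right)} = - \frac{4}{\left(-4 - 20\right) + \left(237 + 6\right)} = - \frac{4}{-24 + 243} = - \frac{4}{219}$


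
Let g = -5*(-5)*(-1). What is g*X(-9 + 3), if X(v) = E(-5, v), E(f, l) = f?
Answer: 125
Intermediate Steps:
g = -25 (g = 25*(-1) = -25)
X(v) = -5
g*X(-9 + 3) = -25*(-5) = 125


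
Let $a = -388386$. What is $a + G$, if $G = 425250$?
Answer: $36864$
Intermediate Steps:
$a + G = -388386 + 425250 = 36864$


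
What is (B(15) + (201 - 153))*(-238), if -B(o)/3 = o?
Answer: -714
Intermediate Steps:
B(o) = -3*o
(B(15) + (201 - 153))*(-238) = (-3*15 + (201 - 153))*(-238) = (-45 + 48)*(-238) = 3*(-238) = -714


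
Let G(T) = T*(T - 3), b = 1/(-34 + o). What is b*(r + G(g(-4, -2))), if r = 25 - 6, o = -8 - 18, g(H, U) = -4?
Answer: -47/60 ≈ -0.78333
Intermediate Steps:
o = -26
b = -1/60 (b = 1/(-34 - 26) = 1/(-60) = -1/60 ≈ -0.016667)
r = 19
G(T) = T*(-3 + T)
b*(r + G(g(-4, -2))) = -(19 - 4*(-3 - 4))/60 = -(19 - 4*(-7))/60 = -(19 + 28)/60 = -1/60*47 = -47/60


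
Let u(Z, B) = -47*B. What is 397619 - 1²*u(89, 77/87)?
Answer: 34596472/87 ≈ 3.9766e+5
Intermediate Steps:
397619 - 1²*u(89, 77/87) = 397619 - 1²*(-3619/87) = 397619 - (-3619/87) = 397619 - (-47*77/87) = 397619 - (-3619)/87 = 397619 - 1*(-3619/87) = 397619 + 3619/87 = 34596472/87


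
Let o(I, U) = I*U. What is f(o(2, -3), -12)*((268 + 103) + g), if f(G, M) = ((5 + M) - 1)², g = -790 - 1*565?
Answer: -62976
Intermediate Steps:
g = -1355 (g = -790 - 565 = -1355)
f(G, M) = (4 + M)²
f(o(2, -3), -12)*((268 + 103) + g) = (4 - 12)²*((268 + 103) - 1355) = (-8)²*(371 - 1355) = 64*(-984) = -62976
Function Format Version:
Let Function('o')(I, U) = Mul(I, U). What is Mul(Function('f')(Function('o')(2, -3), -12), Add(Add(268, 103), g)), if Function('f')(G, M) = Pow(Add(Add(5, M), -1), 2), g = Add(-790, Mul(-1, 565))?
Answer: -62976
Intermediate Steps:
g = -1355 (g = Add(-790, -565) = -1355)
Function('f')(G, M) = Pow(Add(4, M), 2)
Mul(Function('f')(Function('o')(2, -3), -12), Add(Add(268, 103), g)) = Mul(Pow(Add(4, -12), 2), Add(Add(268, 103), -1355)) = Mul(Pow(-8, 2), Add(371, -1355)) = Mul(64, -984) = -62976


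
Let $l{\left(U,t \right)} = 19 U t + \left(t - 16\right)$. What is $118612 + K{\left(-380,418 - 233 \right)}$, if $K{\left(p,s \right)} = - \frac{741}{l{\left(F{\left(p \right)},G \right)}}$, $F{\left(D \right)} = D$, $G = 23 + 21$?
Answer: $\frac{12559113255}{105884} \approx 1.1861 \cdot 10^{5}$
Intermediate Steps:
$G = 44$
$l{\left(U,t \right)} = -16 + t + 19 U t$ ($l{\left(U,t \right)} = 19 U t + \left(-16 + t\right) = -16 + t + 19 U t$)
$K{\left(p,s \right)} = - \frac{741}{28 + 836 p}$ ($K{\left(p,s \right)} = - \frac{741}{-16 + 44 + 19 p 44} = - \frac{741}{-16 + 44 + 836 p} = - \frac{741}{28 + 836 p}$)
$118612 + K{\left(-380,418 - 233 \right)} = 118612 - \frac{741}{28 + 836 \left(-380\right)} = 118612 - \frac{741}{28 - 317680} = 118612 - \frac{741}{-317652} = 118612 - - \frac{247}{105884} = 118612 + \frac{247}{105884} = \frac{12559113255}{105884}$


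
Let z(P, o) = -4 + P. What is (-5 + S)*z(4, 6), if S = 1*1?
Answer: 0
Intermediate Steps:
S = 1
(-5 + S)*z(4, 6) = (-5 + 1)*(-4 + 4) = -4*0 = 0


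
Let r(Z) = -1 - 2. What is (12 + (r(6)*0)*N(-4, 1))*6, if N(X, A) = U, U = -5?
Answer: 72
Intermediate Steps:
r(Z) = -3
N(X, A) = -5
(12 + (r(6)*0)*N(-4, 1))*6 = (12 - 3*0*(-5))*6 = (12 + 0*(-5))*6 = (12 + 0)*6 = 12*6 = 72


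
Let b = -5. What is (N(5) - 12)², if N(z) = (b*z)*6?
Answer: 26244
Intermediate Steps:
N(z) = -30*z (N(z) = -5*z*6 = -30*z)
(N(5) - 12)² = (-30*5 - 12)² = (-150 - 12)² = (-162)² = 26244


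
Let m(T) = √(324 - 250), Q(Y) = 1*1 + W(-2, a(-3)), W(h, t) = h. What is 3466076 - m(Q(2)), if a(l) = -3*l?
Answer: 3466076 - √74 ≈ 3.4661e+6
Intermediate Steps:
Q(Y) = -1 (Q(Y) = 1*1 - 2 = 1 - 2 = -1)
m(T) = √74
3466076 - m(Q(2)) = 3466076 - √74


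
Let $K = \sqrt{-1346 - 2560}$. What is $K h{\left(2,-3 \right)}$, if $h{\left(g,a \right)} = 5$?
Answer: $15 i \sqrt{434} \approx 312.49 i$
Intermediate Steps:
$K = 3 i \sqrt{434}$ ($K = \sqrt{-3906} = 3 i \sqrt{434} \approx 62.498 i$)
$K h{\left(2,-3 \right)} = 3 i \sqrt{434} \cdot 5 = 15 i \sqrt{434}$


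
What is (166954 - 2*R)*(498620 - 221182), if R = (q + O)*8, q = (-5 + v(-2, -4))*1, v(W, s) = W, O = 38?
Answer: 46181774604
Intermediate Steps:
q = -7 (q = (-5 - 2)*1 = -7*1 = -7)
R = 248 (R = (-7 + 38)*8 = 31*8 = 248)
(166954 - 2*R)*(498620 - 221182) = (166954 - 2*248)*(498620 - 221182) = (166954 - 496)*277438 = 166458*277438 = 46181774604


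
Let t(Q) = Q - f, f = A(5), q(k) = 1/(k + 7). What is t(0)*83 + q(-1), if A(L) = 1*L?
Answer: -2489/6 ≈ -414.83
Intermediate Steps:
A(L) = L
q(k) = 1/(7 + k)
f = 5
t(Q) = -5 + Q (t(Q) = Q - 1*5 = Q - 5 = -5 + Q)
t(0)*83 + q(-1) = (-5 + 0)*83 + 1/(7 - 1) = -5*83 + 1/6 = -415 + 1/6 = -2489/6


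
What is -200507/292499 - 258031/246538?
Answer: -124906404235/72112118462 ≈ -1.7321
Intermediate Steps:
-200507/292499 - 258031/246538 = -124906404235/72112118462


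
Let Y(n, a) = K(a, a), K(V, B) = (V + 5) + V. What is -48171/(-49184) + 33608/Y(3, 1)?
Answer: 1653313069/344288 ≈ 4802.1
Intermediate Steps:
K(V, B) = 5 + 2*V (K(V, B) = (5 + V) + V = 5 + 2*V)
Y(n, a) = 5 + 2*a
-48171/(-49184) + 33608/Y(3, 1) = -48171/(-49184) + 33608/(5 + 2*1) = -48171*(-1/49184) + 33608/(5 + 2) = 48171/49184 + 33608/7 = 1653313069/344288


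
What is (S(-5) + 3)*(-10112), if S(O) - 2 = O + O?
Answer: 50560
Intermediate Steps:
S(O) = 2 + 2*O (S(O) = 2 + (O + O) = 2 + 2*O)
(S(-5) + 3)*(-10112) = ((2 + 2*(-5)) + 3)*(-10112) = ((2 - 10) + 3)*(-10112) = (-8 + 3)*(-10112) = -5*(-10112) = 50560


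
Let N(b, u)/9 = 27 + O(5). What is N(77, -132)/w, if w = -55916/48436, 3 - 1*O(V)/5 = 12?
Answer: 1961658/13979 ≈ 140.33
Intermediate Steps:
O(V) = -45 (O(V) = 15 - 5*12 = 15 - 60 = -45)
w = -13979/12109 (w = -55916*1/48436 = -13979/12109 ≈ -1.1544)
N(b, u) = -162 (N(b, u) = 9*(27 - 45) = 9*(-18) = -162)
N(77, -132)/w = -162/(-13979/12109) = -162*(-12109/13979) = 1961658/13979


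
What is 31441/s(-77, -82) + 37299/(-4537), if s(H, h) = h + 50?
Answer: -143841385/145184 ≈ -990.75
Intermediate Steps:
s(H, h) = 50 + h
31441/s(-77, -82) + 37299/(-4537) = 31441/(50 - 82) + 37299/(-4537) = 31441/(-32) + 37299*(-1/4537) = 31441*(-1/32) - 37299/4537 = -31441/32 - 37299/4537 = -143841385/145184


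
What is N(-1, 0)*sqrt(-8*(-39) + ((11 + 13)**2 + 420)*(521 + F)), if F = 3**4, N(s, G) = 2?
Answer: 24*sqrt(4166) ≈ 1549.1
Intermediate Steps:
F = 81
N(-1, 0)*sqrt(-8*(-39) + ((11 + 13)**2 + 420)*(521 + F)) = 2*sqrt(-8*(-39) + ((11 + 13)**2 + 420)*(521 + 81)) = 2*sqrt(312 + (24**2 + 420)*602) = 2*sqrt(312 + (576 + 420)*602) = 2*sqrt(312 + 996*602) = 2*sqrt(312 + 599592) = 2*sqrt(599904) = 2*(12*sqrt(4166)) = 24*sqrt(4166)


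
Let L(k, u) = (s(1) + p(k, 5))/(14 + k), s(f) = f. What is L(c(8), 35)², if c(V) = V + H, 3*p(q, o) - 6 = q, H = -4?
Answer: 169/2916 ≈ 0.057956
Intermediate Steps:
p(q, o) = 2 + q/3
c(V) = -4 + V (c(V) = V - 4 = -4 + V)
L(k, u) = (3 + k/3)/(14 + k) (L(k, u) = (1 + (2 + k/3))/(14 + k) = (3 + k/3)/(14 + k))
L(c(8), 35)² = ((9 + (-4 + 8))/(3*(14 + (-4 + 8))))² = ((9 + 4)/(3*(14 + 4)))² = ((⅓)*13/18)² = ((⅓)*(1/18)*13)² = (13/54)² = 169/2916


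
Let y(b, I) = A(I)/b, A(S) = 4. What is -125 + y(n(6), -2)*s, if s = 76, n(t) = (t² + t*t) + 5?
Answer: -9321/77 ≈ -121.05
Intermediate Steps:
n(t) = 5 + 2*t² (n(t) = (t² + t²) + 5 = 2*t² + 5 = 5 + 2*t²)
y(b, I) = 4/b
-125 + y(n(6), -2)*s = -125 + (4/(5 + 2*6²))*76 = -125 + (4/(5 + 2*36))*76 = -125 + (4/(5 + 72))*76 = -125 + (4/77)*76 = -125 + 304/77 = -9321/77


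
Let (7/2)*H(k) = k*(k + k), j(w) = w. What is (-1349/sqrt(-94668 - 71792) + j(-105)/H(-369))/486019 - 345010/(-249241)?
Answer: 30442225503850075/21991973397944292 + 1349*I*sqrt(41615)/40451361370 ≈ 1.3842 + 6.803e-6*I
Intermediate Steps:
H(k) = 4*k**2/7 (H(k) = 2*(k*(k + k))/7 = 2*(k*(2*k))/7 = 2*(2*k**2)/7 = 4*k**2/7)
(-1349/sqrt(-94668 - 71792) + j(-105)/H(-369))/486019 - 345010/(-249241) = (-1349/sqrt(-94668 - 71792) - 105/((4/7)*(-369)**2))/486019 - 345010/(-249241) = (-1349*(-I*sqrt(41615)/83230) - 105/((4/7)*136161))*(1/486019) - 345010*(-1/249241) = (-1349*(-I*sqrt(41615)/83230) - 105/544644/7)*(1/486019) + 345010/249241 = (-(-1349)*I*sqrt(41615)/83230 - 105*7/544644)*(1/486019) + 345010/249241 = (1349*I*sqrt(41615)/83230 - 245/181548)*(1/486019) + 345010/249241 = (-245/181548 + 1349*I*sqrt(41615)/83230)*(1/486019) + 345010/249241 = (-245/88235777412 + 1349*I*sqrt(41615)/40451361370) + 345010/249241 = 30442225503850075/21991973397944292 + 1349*I*sqrt(41615)/40451361370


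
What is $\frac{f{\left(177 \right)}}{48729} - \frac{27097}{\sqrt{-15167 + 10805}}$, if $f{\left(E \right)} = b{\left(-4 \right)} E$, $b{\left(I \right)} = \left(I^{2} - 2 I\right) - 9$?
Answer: $\frac{885}{16243} + \frac{27097 i \sqrt{4362}}{4362} \approx 0.054485 + 410.28 i$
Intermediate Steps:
$b{\left(I \right)} = -9 + I^{2} - 2 I$
$f{\left(E \right)} = 15 E$ ($f{\left(E \right)} = \left(-9 + \left(-4\right)^{2} - -8\right) E = \left(-9 + 16 + 8\right) E = 15 E$)
$\frac{f{\left(177 \right)}}{48729} - \frac{27097}{\sqrt{-15167 + 10805}} = \frac{15 \cdot 177}{48729} - \frac{27097}{\sqrt{-15167 + 10805}} = 2655 \cdot \frac{1}{48729} - \frac{27097}{\sqrt{-4362}} = \frac{885}{16243} - \frac{27097}{i \sqrt{4362}} = \frac{885}{16243} - 27097 \left(- \frac{i \sqrt{4362}}{4362}\right) = \frac{885}{16243} + \frac{27097 i \sqrt{4362}}{4362}$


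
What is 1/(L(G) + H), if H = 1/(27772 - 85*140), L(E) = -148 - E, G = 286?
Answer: -15872/6888447 ≈ -0.0023041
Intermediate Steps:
H = 1/15872 (H = 1/(27772 - 11900) = 1/15872 ≈ 6.3004e-5)
1/(L(G) + H) = 1/((-148 - 1*286) + 1/15872) = 1/((-148 - 286) + 1/15872) = 1/(-434 + 1/15872) = 1/(-6888447/15872) = -15872/6888447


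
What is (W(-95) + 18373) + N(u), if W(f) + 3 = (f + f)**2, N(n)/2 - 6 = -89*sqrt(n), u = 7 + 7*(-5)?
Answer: 54482 - 356*I*sqrt(7) ≈ 54482.0 - 941.89*I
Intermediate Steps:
u = -28 (u = 7 - 35 = -28)
N(n) = 12 - 178*sqrt(n) (N(n) = 12 + 2*(-89*sqrt(n)) = 12 - 178*sqrt(n))
W(f) = -3 + 4*f**2 (W(f) = -3 + (f + f)**2 = -3 + (2*f)**2 = -3 + 4*f**2)
(W(-95) + 18373) + N(u) = ((-3 + 4*(-95)**2) + 18373) + (12 - 356*I*sqrt(7)) = ((-3 + 4*9025) + 18373) + (12 - 356*I*sqrt(7)) = ((-3 + 36100) + 18373) + (12 - 356*I*sqrt(7)) = (36097 + 18373) + (12 - 356*I*sqrt(7)) = 54470 + (12 - 356*I*sqrt(7)) = 54482 - 356*I*sqrt(7)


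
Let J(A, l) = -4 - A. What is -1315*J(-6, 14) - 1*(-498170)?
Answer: 495540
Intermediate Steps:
-1315*J(-6, 14) - 1*(-498170) = -1315*(-4 - 1*(-6)) - 1*(-498170) = -1315*(-4 + 6) + 498170 = -1315*2 + 498170 = -2630 + 498170 = 495540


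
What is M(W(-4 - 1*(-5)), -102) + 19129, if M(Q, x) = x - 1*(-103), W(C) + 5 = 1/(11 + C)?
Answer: 19130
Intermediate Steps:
W(C) = -5 + 1/(11 + C)
M(Q, x) = 103 + x (M(Q, x) = x + 103 = 103 + x)
M(W(-4 - 1*(-5)), -102) + 19129 = (103 - 102) + 19129 = 1 + 19129 = 19130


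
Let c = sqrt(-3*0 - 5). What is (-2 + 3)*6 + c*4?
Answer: 6 + 4*I*sqrt(5) ≈ 6.0 + 8.9443*I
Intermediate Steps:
c = I*sqrt(5) (c = sqrt(0 - 5) = sqrt(-5) = I*sqrt(5) ≈ 2.2361*I)
(-2 + 3)*6 + c*4 = (-2 + 3)*6 + (I*sqrt(5))*4 = 1*6 + 4*I*sqrt(5) = 6 + 4*I*sqrt(5)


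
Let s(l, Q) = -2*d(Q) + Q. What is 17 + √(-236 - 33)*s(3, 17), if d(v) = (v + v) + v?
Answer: 17 - 85*I*√269 ≈ 17.0 - 1394.1*I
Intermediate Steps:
d(v) = 3*v (d(v) = 2*v + v = 3*v)
s(l, Q) = -5*Q (s(l, Q) = -6*Q + Q = -5*Q)
17 + √(-236 - 33)*s(3, 17) = 17 + √(-236 - 33)*(-5*17) = 17 + √(-269)*(-85) = 17 + (I*√269)*(-85) = 17 - 85*I*√269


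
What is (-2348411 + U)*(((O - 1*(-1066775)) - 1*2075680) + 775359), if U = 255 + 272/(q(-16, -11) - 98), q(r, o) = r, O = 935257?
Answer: -93920528442908/57 ≈ -1.6477e+12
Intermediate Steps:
U = 14399/57 (U = 255 + 272/(-16 - 98) = 255 + 272/(-114) = 255 + 272*(-1/114) = 255 - 136/57 = 14399/57 ≈ 252.61)
(-2348411 + U)*(((O - 1*(-1066775)) - 1*2075680) + 775359) = (-2348411 + 14399/57)*(((935257 - 1*(-1066775)) - 1*2075680) + 775359) = -133845028*(((935257 + 1066775) - 2075680) + 775359)/57 = -133845028*((2002032 - 2075680) + 775359)/57 = -133845028*(-73648 + 775359)/57 = -133845028/57*701711 = -93920528442908/57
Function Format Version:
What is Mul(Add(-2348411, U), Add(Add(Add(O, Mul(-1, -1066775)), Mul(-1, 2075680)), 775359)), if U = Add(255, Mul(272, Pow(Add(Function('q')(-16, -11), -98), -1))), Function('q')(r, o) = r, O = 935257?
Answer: Rational(-93920528442908, 57) ≈ -1.6477e+12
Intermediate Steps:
U = Rational(14399, 57) (U = Add(255, Mul(272, Pow(Add(-16, -98), -1))) = Add(255, Mul(272, Pow(-114, -1))) = Add(255, Mul(272, Rational(-1, 114))) = Add(255, Rational(-136, 57)) = Rational(14399, 57) ≈ 252.61)
Mul(Add(-2348411, U), Add(Add(Add(O, Mul(-1, -1066775)), Mul(-1, 2075680)), 775359)) = Mul(Add(-2348411, Rational(14399, 57)), Add(Add(Add(935257, Mul(-1, -1066775)), Mul(-1, 2075680)), 775359)) = Mul(Rational(-133845028, 57), Add(Add(Add(935257, 1066775), -2075680), 775359)) = Mul(Rational(-133845028, 57), Add(Add(2002032, -2075680), 775359)) = Mul(Rational(-133845028, 57), Add(-73648, 775359)) = Mul(Rational(-133845028, 57), 701711) = Rational(-93920528442908, 57)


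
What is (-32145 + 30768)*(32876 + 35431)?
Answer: -94058739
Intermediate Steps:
(-32145 + 30768)*(32876 + 35431) = -1377*68307 = -94058739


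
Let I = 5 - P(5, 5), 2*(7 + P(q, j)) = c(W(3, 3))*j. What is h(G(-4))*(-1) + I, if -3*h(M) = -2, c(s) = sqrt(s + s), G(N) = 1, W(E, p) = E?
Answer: 34/3 - 5*sqrt(6)/2 ≈ 5.2096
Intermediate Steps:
c(s) = sqrt(2)*sqrt(s) (c(s) = sqrt(2*s) = sqrt(2)*sqrt(s))
P(q, j) = -7 + j*sqrt(6)/2 (P(q, j) = -7 + ((sqrt(2)*sqrt(3))*j)/2 = -7 + (sqrt(6)*j)/2 = -7 + (j*sqrt(6))/2 = -7 + j*sqrt(6)/2)
h(M) = 2/3 (h(M) = -1/3*(-2) = 2/3)
I = 12 - 5*sqrt(6)/2 (I = 5 - (-7 + (1/2)*5*sqrt(6)) = 5 - (-7 + 5*sqrt(6)/2) = 5 + (7 - 5*sqrt(6)/2) = 12 - 5*sqrt(6)/2 ≈ 5.8763)
h(G(-4))*(-1) + I = (2/3)*(-1) + (12 - 5*sqrt(6)/2) = -2/3 + (12 - 5*sqrt(6)/2) = 34/3 - 5*sqrt(6)/2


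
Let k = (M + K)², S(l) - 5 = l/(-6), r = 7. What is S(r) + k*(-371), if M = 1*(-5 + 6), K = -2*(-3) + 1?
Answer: -142441/6 ≈ -23740.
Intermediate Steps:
S(l) = 5 - l/6 (S(l) = 5 + l/(-6) = 5 + l*(-⅙) = 5 - l/6)
K = 7 (K = 6 + 1 = 7)
M = 1 (M = 1*1 = 1)
k = 64 (k = (1 + 7)² = 8² = 64)
S(r) + k*(-371) = (5 - ⅙*7) + 64*(-371) = (5 - 7/6) - 23744 = 23/6 - 23744 = -142441/6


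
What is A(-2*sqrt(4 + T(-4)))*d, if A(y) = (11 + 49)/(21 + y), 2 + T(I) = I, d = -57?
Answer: -71820/449 - 6840*I*sqrt(2)/449 ≈ -159.96 - 21.544*I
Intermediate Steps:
T(I) = -2 + I
A(y) = 60/(21 + y)
A(-2*sqrt(4 + T(-4)))*d = (60/(21 - 2*sqrt(4 + (-2 - 4))))*(-57) = (60/(21 - 2*sqrt(4 - 6)))*(-57) = (60/(21 - 2*I*sqrt(2)))*(-57) = -3420/(21 - 2*I*sqrt(2))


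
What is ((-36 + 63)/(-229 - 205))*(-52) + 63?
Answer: 14373/217 ≈ 66.235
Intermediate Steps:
((-36 + 63)/(-229 - 205))*(-52) + 63 = (27/(-434))*(-52) + 63 = (27*(-1/434))*(-52) + 63 = -27/434*(-52) + 63 = 702/217 + 63 = 14373/217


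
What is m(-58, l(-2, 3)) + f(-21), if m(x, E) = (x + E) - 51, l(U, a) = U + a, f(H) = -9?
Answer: -117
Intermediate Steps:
m(x, E) = -51 + E + x (m(x, E) = (E + x) - 51 = -51 + E + x)
m(-58, l(-2, 3)) + f(-21) = (-51 + (-2 + 3) - 58) - 9 = (-51 + 1 - 58) - 9 = -108 - 9 = -117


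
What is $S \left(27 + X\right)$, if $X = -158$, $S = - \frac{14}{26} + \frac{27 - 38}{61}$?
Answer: $\frac{74670}{793} \approx 94.161$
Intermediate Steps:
$S = - \frac{570}{793}$ ($S = \left(-14\right) \frac{1}{26} - \frac{11}{61} = - \frac{7}{13} - \frac{11}{61} = - \frac{570}{793} \approx -0.71879$)
$S \left(27 + X\right) = - \frac{570 \left(27 - 158\right)}{793} = \left(- \frac{570}{793}\right) \left(-131\right) = \frac{74670}{793}$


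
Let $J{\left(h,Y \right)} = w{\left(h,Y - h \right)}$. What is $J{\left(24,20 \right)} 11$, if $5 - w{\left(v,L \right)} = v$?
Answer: $-209$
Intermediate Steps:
$w{\left(v,L \right)} = 5 - v$
$J{\left(h,Y \right)} = 5 - h$
$J{\left(24,20 \right)} 11 = \left(5 - 24\right) 11 = \left(-19\right) 11 = -209$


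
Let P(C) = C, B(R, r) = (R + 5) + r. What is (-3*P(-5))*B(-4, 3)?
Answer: 60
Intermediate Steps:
B(R, r) = 5 + R + r (B(R, r) = (5 + R) + r = 5 + R + r)
(-3*P(-5))*B(-4, 3) = (-3*(-5))*(5 - 4 + 3) = 15*4 = 60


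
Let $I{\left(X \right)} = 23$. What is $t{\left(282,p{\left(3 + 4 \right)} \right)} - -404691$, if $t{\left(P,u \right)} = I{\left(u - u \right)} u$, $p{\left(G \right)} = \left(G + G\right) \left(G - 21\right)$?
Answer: $400183$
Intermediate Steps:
$p{\left(G \right)} = 2 G \left(-21 + G\right)$
$t{\left(P,u \right)} = 23 u$
$t{\left(282,p{\left(3 + 4 \right)} \right)} - -404691 = 23 \cdot 2 \left(3 + 4\right) \left(-21 + \left(3 + 4\right)\right) - -404691 = 23 \cdot 2 \cdot 7 \left(-21 + 7\right) + 404691 = 23 \cdot 2 \cdot 7 \left(-14\right) + 404691 = 23 \left(-196\right) + 404691 = -4508 + 404691 = 400183$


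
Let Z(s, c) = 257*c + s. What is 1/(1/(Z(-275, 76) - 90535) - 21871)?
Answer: -71278/1558921139 ≈ -4.5723e-5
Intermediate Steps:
Z(s, c) = s + 257*c
1/(1/(Z(-275, 76) - 90535) - 21871) = 1/(1/((-275 + 257*76) - 90535) - 21871) = 1/(1/((-275 + 19532) - 90535) - 21871) = 1/(1/(19257 - 90535) - 21871) = 1/(1/(-71278) - 21871) = 1/(-1/71278 - 21871) = 1/(-1558921139/71278) = -71278/1558921139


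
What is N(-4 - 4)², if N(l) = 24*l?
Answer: 36864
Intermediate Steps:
N(-4 - 4)² = (24*(-4 - 4))² = (24*(-8))² = (-192)² = 36864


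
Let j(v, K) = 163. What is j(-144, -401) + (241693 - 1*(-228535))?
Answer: 470391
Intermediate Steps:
j(-144, -401) + (241693 - 1*(-228535)) = 163 + (241693 - 1*(-228535)) = 163 + (241693 + 228535) = 163 + 470228 = 470391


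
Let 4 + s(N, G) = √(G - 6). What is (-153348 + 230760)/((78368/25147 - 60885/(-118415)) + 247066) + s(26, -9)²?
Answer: 5855973093577/4458906059813 - 8*I*√15 ≈ 1.3133 - 30.984*I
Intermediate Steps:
s(N, G) = -4 + √(-6 + G) (s(N, G) = -4 + √(G - 6) = -4 + √(-6 + G))
(-153348 + 230760)/((78368/25147 - 60885/(-118415)) + 247066) + s(26, -9)² = (-153348 + 230760)/((78368/25147 - 60885/(-118415)) + 247066) + (-4 + √(-6 - 9))² = 77412/((78368*(1/25147) - 60885*(-1/118415)) + 247066) + (-4 + √(-15))² = 77412/((78368/25147 + 1107/2153) + 247066) + (-4 + I*√15)² = 77412/(196564033/54141491 + 247066) + (-4 + I*√15)² = 77412/(13376718179439/54141491) + (-4 + I*√15)² = 77412*(54141491/13376718179439) + (-4 + I*√15)² = 1397067033764/4458906059813 + (-4 + I*√15)²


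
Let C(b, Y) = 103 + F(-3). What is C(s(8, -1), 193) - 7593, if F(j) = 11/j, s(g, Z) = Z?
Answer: -22481/3 ≈ -7493.7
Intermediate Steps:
C(b, Y) = 298/3 (C(b, Y) = 103 + 11/(-3) = 103 + 11*(-⅓) = 103 - 11/3 = 298/3)
C(s(8, -1), 193) - 7593 = 298/3 - 7593 = -22481/3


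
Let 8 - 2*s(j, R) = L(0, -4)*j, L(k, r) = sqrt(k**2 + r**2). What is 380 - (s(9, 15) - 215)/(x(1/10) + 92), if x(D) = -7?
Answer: 32529/85 ≈ 382.69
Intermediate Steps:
s(j, R) = 4 - 2*j (s(j, R) = 4 - sqrt(0**2 + (-4)**2)*j/2 = 4 - sqrt(0 + 16)*j/2 = 4 - sqrt(16)*j/2 = 4 - 2*j)
380 - (s(9, 15) - 215)/(x(1/10) + 92) = 380 - ((4 - 2*9) - 215)/(-7 + 92) = 380 - ((4 - 18) - 215)/85 = 380 - (-14 - 215)/85 = 380 - (-229)/85 = 380 - 1*(-229/85) = 380 + 229/85 = 32529/85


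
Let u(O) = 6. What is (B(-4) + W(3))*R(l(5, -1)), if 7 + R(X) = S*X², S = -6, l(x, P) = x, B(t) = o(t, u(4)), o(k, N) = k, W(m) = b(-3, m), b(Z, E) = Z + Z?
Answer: 1570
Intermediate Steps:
b(Z, E) = 2*Z
W(m) = -6 (W(m) = 2*(-3) = -6)
B(t) = t
R(X) = -7 - 6*X²
(B(-4) + W(3))*R(l(5, -1)) = (-4 - 6)*(-7 - 6*5²) = -10*(-7 - 6*25) = -10*(-7 - 150) = -10*(-157) = 1570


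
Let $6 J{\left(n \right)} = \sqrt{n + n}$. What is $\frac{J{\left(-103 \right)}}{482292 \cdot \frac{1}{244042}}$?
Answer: $\frac{122021 i \sqrt{206}}{1446876} \approx 1.2104 i$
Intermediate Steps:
$J{\left(n \right)} = \frac{\sqrt{2} \sqrt{n}}{6}$ ($J{\left(n \right)} = \frac{\sqrt{n + n}}{6} = \frac{\sqrt{2 n}}{6} = \frac{\sqrt{2} \sqrt{n}}{6}$)
$\frac{J{\left(-103 \right)}}{482292 \cdot \frac{1}{244042}} = \frac{\frac{1}{6} \sqrt{2} \sqrt{-103}}{482292 \cdot \frac{1}{244042}} = \frac{\frac{1}{6} \sqrt{2} i \sqrt{103}}{482292 \cdot \frac{1}{244042}} = \frac{\frac{1}{6} i \sqrt{206}}{\frac{241146}{122021}} = \frac{i \sqrt{206}}{6} \cdot \frac{122021}{241146} = \frac{122021 i \sqrt{206}}{1446876}$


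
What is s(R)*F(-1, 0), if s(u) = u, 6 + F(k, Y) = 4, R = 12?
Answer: -24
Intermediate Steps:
F(k, Y) = -2 (F(k, Y) = -6 + 4 = -2)
s(R)*F(-1, 0) = 12*(-2) = -24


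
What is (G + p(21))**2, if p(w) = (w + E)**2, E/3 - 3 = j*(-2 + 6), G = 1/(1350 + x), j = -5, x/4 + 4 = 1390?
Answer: 38497073569201/47527236 ≈ 8.1000e+5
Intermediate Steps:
x = 5544 (x = -16 + 4*1390 = -16 + 5560 = 5544)
G = 1/6894 (G = 1/(1350 + 5544) = 1/6894 ≈ 0.00014505)
E = -51 (E = 9 + 3*(-5*(-2 + 6)) = 9 + 3*(-5*4) = 9 + 3*(-20) = 9 - 60 = -51)
p(w) = (-51 + w)**2 (p(w) = (w - 51)**2 = (-51 + w)**2)
(G + p(21))**2 = (1/6894 + (-51 + 21)**2)**2 = (1/6894 + (-30)**2)**2 = (1/6894 + 900)**2 = (6204601/6894)**2 = 38497073569201/47527236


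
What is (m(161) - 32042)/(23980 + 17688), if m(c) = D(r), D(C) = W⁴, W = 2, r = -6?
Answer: -16013/20834 ≈ -0.76860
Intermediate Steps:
D(C) = 16 (D(C) = 2⁴ = 16)
m(c) = 16
(m(161) - 32042)/(23980 + 17688) = (16 - 32042)/(23980 + 17688) = -32026/41668 = -32026*1/41668 = -16013/20834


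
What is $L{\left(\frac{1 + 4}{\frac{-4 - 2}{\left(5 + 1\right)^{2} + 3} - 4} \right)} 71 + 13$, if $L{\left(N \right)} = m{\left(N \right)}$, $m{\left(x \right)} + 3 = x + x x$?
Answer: $- \frac{532435}{2916} \approx -182.59$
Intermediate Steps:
$m{\left(x \right)} = -3 + x + x^{2}$ ($m{\left(x \right)} = -3 + \left(x + x x\right) = -3 + \left(x + x^{2}\right) = -3 + x + x^{2}$)
$L{\left(N \right)} = -3 + N + N^{2}$
$L{\left(\frac{1 + 4}{\frac{-4 - 2}{\left(5 + 1\right)^{2} + 3} - 4} \right)} 71 + 13 = \left(-3 + \frac{1 + 4}{\frac{-4 - 2}{\left(5 + 1\right)^{2} + 3} - 4} + \left(\frac{1 + 4}{\frac{-4 - 2}{\left(5 + 1\right)^{2} + 3} - 4}\right)^{2}\right) 71 + 13 = \left(-3 + \frac{5}{- \frac{6}{6^{2} + 3} - 4} + \left(\frac{5}{- \frac{6}{6^{2} + 3} - 4}\right)^{2}\right) 71 + 13 = \left(-3 + \frac{5}{- \frac{6}{36 + 3} - 4} + \left(\frac{5}{- \frac{6}{36 + 3} - 4}\right)^{2}\right) 71 + 13 = \left(-3 + \frac{5}{- \frac{6}{39} - 4} + \left(\frac{5}{- \frac{6}{39} - 4}\right)^{2}\right) 71 + 13 = \left(-3 + \frac{5}{\left(-6\right) \frac{1}{39} - 4} + \left(\frac{5}{\left(-6\right) \frac{1}{39} - 4}\right)^{2}\right) 71 + 13 = \left(-3 + \frac{5}{- \frac{2}{13} - 4} + \left(\frac{5}{- \frac{2}{13} - 4}\right)^{2}\right) 71 + 13 = \left(-3 + \frac{5}{- \frac{54}{13}} + \left(\frac{5}{- \frac{54}{13}}\right)^{2}\right) 71 + 13 = \left(-3 + 5 \left(- \frac{13}{54}\right) + \left(5 \left(- \frac{13}{54}\right)\right)^{2}\right) 71 + 13 = \left(-3 - \frac{65}{54} + \left(- \frac{65}{54}\right)^{2}\right) 71 + 13 = \left(-3 - \frac{65}{54} + \frac{4225}{2916}\right) 71 + 13 = \left(- \frac{8033}{2916}\right) 71 + 13 = - \frac{570343}{2916} + 13 = - \frac{532435}{2916}$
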